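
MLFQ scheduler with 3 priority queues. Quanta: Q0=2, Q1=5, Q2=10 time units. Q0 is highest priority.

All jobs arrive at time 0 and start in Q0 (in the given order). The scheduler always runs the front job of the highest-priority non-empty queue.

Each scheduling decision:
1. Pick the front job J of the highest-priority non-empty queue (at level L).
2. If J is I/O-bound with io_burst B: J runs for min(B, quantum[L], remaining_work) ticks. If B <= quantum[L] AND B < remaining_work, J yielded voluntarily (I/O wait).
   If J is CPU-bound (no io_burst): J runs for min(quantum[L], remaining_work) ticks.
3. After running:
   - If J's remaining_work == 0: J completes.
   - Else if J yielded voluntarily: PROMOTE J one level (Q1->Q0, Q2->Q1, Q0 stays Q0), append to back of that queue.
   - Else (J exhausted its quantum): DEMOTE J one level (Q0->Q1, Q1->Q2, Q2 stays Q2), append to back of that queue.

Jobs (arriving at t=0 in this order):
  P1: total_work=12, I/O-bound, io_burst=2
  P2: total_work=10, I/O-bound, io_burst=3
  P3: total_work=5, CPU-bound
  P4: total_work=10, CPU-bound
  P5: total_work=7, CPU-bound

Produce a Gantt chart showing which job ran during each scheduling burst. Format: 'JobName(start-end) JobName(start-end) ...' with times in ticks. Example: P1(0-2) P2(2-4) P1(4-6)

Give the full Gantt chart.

t=0-2: P1@Q0 runs 2, rem=10, I/O yield, promote→Q0. Q0=[P2,P3,P4,P5,P1] Q1=[] Q2=[]
t=2-4: P2@Q0 runs 2, rem=8, quantum used, demote→Q1. Q0=[P3,P4,P5,P1] Q1=[P2] Q2=[]
t=4-6: P3@Q0 runs 2, rem=3, quantum used, demote→Q1. Q0=[P4,P5,P1] Q1=[P2,P3] Q2=[]
t=6-8: P4@Q0 runs 2, rem=8, quantum used, demote→Q1. Q0=[P5,P1] Q1=[P2,P3,P4] Q2=[]
t=8-10: P5@Q0 runs 2, rem=5, quantum used, demote→Q1. Q0=[P1] Q1=[P2,P3,P4,P5] Q2=[]
t=10-12: P1@Q0 runs 2, rem=8, I/O yield, promote→Q0. Q0=[P1] Q1=[P2,P3,P4,P5] Q2=[]
t=12-14: P1@Q0 runs 2, rem=6, I/O yield, promote→Q0. Q0=[P1] Q1=[P2,P3,P4,P5] Q2=[]
t=14-16: P1@Q0 runs 2, rem=4, I/O yield, promote→Q0. Q0=[P1] Q1=[P2,P3,P4,P5] Q2=[]
t=16-18: P1@Q0 runs 2, rem=2, I/O yield, promote→Q0. Q0=[P1] Q1=[P2,P3,P4,P5] Q2=[]
t=18-20: P1@Q0 runs 2, rem=0, completes. Q0=[] Q1=[P2,P3,P4,P5] Q2=[]
t=20-23: P2@Q1 runs 3, rem=5, I/O yield, promote→Q0. Q0=[P2] Q1=[P3,P4,P5] Q2=[]
t=23-25: P2@Q0 runs 2, rem=3, quantum used, demote→Q1. Q0=[] Q1=[P3,P4,P5,P2] Q2=[]
t=25-28: P3@Q1 runs 3, rem=0, completes. Q0=[] Q1=[P4,P5,P2] Q2=[]
t=28-33: P4@Q1 runs 5, rem=3, quantum used, demote→Q2. Q0=[] Q1=[P5,P2] Q2=[P4]
t=33-38: P5@Q1 runs 5, rem=0, completes. Q0=[] Q1=[P2] Q2=[P4]
t=38-41: P2@Q1 runs 3, rem=0, completes. Q0=[] Q1=[] Q2=[P4]
t=41-44: P4@Q2 runs 3, rem=0, completes. Q0=[] Q1=[] Q2=[]

Answer: P1(0-2) P2(2-4) P3(4-6) P4(6-8) P5(8-10) P1(10-12) P1(12-14) P1(14-16) P1(16-18) P1(18-20) P2(20-23) P2(23-25) P3(25-28) P4(28-33) P5(33-38) P2(38-41) P4(41-44)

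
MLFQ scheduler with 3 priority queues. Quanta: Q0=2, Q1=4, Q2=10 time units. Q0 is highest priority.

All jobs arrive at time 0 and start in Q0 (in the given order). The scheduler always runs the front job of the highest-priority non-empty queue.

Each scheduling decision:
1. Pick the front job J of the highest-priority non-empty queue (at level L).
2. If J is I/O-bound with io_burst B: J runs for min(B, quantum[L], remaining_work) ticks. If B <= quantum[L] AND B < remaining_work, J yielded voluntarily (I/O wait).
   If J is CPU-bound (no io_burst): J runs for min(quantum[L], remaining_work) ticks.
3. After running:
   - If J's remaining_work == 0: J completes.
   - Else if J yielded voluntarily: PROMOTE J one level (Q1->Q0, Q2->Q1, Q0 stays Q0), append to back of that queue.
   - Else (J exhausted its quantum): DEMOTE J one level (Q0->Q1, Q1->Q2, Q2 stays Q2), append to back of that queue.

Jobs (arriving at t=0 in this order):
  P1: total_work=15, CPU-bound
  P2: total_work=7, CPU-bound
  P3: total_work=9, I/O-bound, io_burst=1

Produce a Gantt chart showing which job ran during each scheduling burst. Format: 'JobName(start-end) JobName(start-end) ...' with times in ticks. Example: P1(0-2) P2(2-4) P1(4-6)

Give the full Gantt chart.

Answer: P1(0-2) P2(2-4) P3(4-5) P3(5-6) P3(6-7) P3(7-8) P3(8-9) P3(9-10) P3(10-11) P3(11-12) P3(12-13) P1(13-17) P2(17-21) P1(21-30) P2(30-31)

Derivation:
t=0-2: P1@Q0 runs 2, rem=13, quantum used, demote→Q1. Q0=[P2,P3] Q1=[P1] Q2=[]
t=2-4: P2@Q0 runs 2, rem=5, quantum used, demote→Q1. Q0=[P3] Q1=[P1,P2] Q2=[]
t=4-5: P3@Q0 runs 1, rem=8, I/O yield, promote→Q0. Q0=[P3] Q1=[P1,P2] Q2=[]
t=5-6: P3@Q0 runs 1, rem=7, I/O yield, promote→Q0. Q0=[P3] Q1=[P1,P2] Q2=[]
t=6-7: P3@Q0 runs 1, rem=6, I/O yield, promote→Q0. Q0=[P3] Q1=[P1,P2] Q2=[]
t=7-8: P3@Q0 runs 1, rem=5, I/O yield, promote→Q0. Q0=[P3] Q1=[P1,P2] Q2=[]
t=8-9: P3@Q0 runs 1, rem=4, I/O yield, promote→Q0. Q0=[P3] Q1=[P1,P2] Q2=[]
t=9-10: P3@Q0 runs 1, rem=3, I/O yield, promote→Q0. Q0=[P3] Q1=[P1,P2] Q2=[]
t=10-11: P3@Q0 runs 1, rem=2, I/O yield, promote→Q0. Q0=[P3] Q1=[P1,P2] Q2=[]
t=11-12: P3@Q0 runs 1, rem=1, I/O yield, promote→Q0. Q0=[P3] Q1=[P1,P2] Q2=[]
t=12-13: P3@Q0 runs 1, rem=0, completes. Q0=[] Q1=[P1,P2] Q2=[]
t=13-17: P1@Q1 runs 4, rem=9, quantum used, demote→Q2. Q0=[] Q1=[P2] Q2=[P1]
t=17-21: P2@Q1 runs 4, rem=1, quantum used, demote→Q2. Q0=[] Q1=[] Q2=[P1,P2]
t=21-30: P1@Q2 runs 9, rem=0, completes. Q0=[] Q1=[] Q2=[P2]
t=30-31: P2@Q2 runs 1, rem=0, completes. Q0=[] Q1=[] Q2=[]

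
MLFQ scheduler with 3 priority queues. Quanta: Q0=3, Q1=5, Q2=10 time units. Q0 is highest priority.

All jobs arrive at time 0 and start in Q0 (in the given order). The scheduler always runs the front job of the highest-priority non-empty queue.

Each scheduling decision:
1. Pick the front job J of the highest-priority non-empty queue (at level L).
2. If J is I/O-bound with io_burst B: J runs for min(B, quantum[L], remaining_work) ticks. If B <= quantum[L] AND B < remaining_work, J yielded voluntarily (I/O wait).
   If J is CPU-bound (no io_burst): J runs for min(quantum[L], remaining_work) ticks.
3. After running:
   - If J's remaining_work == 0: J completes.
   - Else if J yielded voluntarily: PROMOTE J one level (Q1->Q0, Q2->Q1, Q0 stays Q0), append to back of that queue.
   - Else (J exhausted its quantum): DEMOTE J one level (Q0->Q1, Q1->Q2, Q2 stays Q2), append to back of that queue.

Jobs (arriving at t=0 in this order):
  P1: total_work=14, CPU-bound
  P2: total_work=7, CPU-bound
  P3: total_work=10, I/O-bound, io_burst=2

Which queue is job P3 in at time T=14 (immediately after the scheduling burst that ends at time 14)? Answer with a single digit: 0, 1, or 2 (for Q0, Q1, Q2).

Answer: 0

Derivation:
t=0-3: P1@Q0 runs 3, rem=11, quantum used, demote→Q1. Q0=[P2,P3] Q1=[P1] Q2=[]
t=3-6: P2@Q0 runs 3, rem=4, quantum used, demote→Q1. Q0=[P3] Q1=[P1,P2] Q2=[]
t=6-8: P3@Q0 runs 2, rem=8, I/O yield, promote→Q0. Q0=[P3] Q1=[P1,P2] Q2=[]
t=8-10: P3@Q0 runs 2, rem=6, I/O yield, promote→Q0. Q0=[P3] Q1=[P1,P2] Q2=[]
t=10-12: P3@Q0 runs 2, rem=4, I/O yield, promote→Q0. Q0=[P3] Q1=[P1,P2] Q2=[]
t=12-14: P3@Q0 runs 2, rem=2, I/O yield, promote→Q0. Q0=[P3] Q1=[P1,P2] Q2=[]
t=14-16: P3@Q0 runs 2, rem=0, completes. Q0=[] Q1=[P1,P2] Q2=[]
t=16-21: P1@Q1 runs 5, rem=6, quantum used, demote→Q2. Q0=[] Q1=[P2] Q2=[P1]
t=21-25: P2@Q1 runs 4, rem=0, completes. Q0=[] Q1=[] Q2=[P1]
t=25-31: P1@Q2 runs 6, rem=0, completes. Q0=[] Q1=[] Q2=[]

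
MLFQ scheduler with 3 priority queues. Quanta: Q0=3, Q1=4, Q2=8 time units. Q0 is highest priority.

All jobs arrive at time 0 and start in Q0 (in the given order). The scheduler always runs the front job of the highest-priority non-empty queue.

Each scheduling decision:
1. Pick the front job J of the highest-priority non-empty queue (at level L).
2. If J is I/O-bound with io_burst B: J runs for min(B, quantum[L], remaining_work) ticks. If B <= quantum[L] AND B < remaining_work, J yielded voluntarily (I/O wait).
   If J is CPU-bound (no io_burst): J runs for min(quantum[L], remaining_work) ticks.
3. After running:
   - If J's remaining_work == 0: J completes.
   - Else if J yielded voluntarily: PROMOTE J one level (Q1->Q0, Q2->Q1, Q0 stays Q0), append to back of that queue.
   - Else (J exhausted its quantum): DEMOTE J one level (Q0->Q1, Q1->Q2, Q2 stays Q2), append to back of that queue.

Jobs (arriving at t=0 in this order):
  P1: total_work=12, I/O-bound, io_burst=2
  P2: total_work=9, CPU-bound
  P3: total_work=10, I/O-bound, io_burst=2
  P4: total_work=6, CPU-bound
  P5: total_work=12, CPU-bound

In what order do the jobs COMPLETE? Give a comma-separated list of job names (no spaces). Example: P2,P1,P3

t=0-2: P1@Q0 runs 2, rem=10, I/O yield, promote→Q0. Q0=[P2,P3,P4,P5,P1] Q1=[] Q2=[]
t=2-5: P2@Q0 runs 3, rem=6, quantum used, demote→Q1. Q0=[P3,P4,P5,P1] Q1=[P2] Q2=[]
t=5-7: P3@Q0 runs 2, rem=8, I/O yield, promote→Q0. Q0=[P4,P5,P1,P3] Q1=[P2] Q2=[]
t=7-10: P4@Q0 runs 3, rem=3, quantum used, demote→Q1. Q0=[P5,P1,P3] Q1=[P2,P4] Q2=[]
t=10-13: P5@Q0 runs 3, rem=9, quantum used, demote→Q1. Q0=[P1,P3] Q1=[P2,P4,P5] Q2=[]
t=13-15: P1@Q0 runs 2, rem=8, I/O yield, promote→Q0. Q0=[P3,P1] Q1=[P2,P4,P5] Q2=[]
t=15-17: P3@Q0 runs 2, rem=6, I/O yield, promote→Q0. Q0=[P1,P3] Q1=[P2,P4,P5] Q2=[]
t=17-19: P1@Q0 runs 2, rem=6, I/O yield, promote→Q0. Q0=[P3,P1] Q1=[P2,P4,P5] Q2=[]
t=19-21: P3@Q0 runs 2, rem=4, I/O yield, promote→Q0. Q0=[P1,P3] Q1=[P2,P4,P5] Q2=[]
t=21-23: P1@Q0 runs 2, rem=4, I/O yield, promote→Q0. Q0=[P3,P1] Q1=[P2,P4,P5] Q2=[]
t=23-25: P3@Q0 runs 2, rem=2, I/O yield, promote→Q0. Q0=[P1,P3] Q1=[P2,P4,P5] Q2=[]
t=25-27: P1@Q0 runs 2, rem=2, I/O yield, promote→Q0. Q0=[P3,P1] Q1=[P2,P4,P5] Q2=[]
t=27-29: P3@Q0 runs 2, rem=0, completes. Q0=[P1] Q1=[P2,P4,P5] Q2=[]
t=29-31: P1@Q0 runs 2, rem=0, completes. Q0=[] Q1=[P2,P4,P5] Q2=[]
t=31-35: P2@Q1 runs 4, rem=2, quantum used, demote→Q2. Q0=[] Q1=[P4,P5] Q2=[P2]
t=35-38: P4@Q1 runs 3, rem=0, completes. Q0=[] Q1=[P5] Q2=[P2]
t=38-42: P5@Q1 runs 4, rem=5, quantum used, demote→Q2. Q0=[] Q1=[] Q2=[P2,P5]
t=42-44: P2@Q2 runs 2, rem=0, completes. Q0=[] Q1=[] Q2=[P5]
t=44-49: P5@Q2 runs 5, rem=0, completes. Q0=[] Q1=[] Q2=[]

Answer: P3,P1,P4,P2,P5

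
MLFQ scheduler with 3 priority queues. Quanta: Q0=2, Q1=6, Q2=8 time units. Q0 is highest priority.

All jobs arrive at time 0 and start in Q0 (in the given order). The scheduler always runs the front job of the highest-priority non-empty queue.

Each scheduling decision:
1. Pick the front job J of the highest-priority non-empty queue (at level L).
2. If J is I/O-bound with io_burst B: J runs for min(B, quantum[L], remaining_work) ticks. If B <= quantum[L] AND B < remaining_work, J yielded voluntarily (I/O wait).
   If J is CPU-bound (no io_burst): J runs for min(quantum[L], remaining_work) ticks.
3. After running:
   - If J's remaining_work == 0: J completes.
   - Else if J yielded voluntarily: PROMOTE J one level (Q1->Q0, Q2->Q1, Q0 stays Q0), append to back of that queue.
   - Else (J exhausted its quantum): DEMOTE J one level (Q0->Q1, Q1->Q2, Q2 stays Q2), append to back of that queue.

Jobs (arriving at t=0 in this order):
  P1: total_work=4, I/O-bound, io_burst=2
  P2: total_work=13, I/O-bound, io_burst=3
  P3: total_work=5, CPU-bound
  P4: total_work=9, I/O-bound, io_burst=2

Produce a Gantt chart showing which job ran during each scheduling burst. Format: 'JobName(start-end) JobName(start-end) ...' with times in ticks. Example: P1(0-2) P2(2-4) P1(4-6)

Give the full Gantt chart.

Answer: P1(0-2) P2(2-4) P3(4-6) P4(6-8) P1(8-10) P4(10-12) P4(12-14) P4(14-16) P4(16-17) P2(17-20) P2(20-22) P3(22-25) P2(25-28) P2(28-30) P2(30-31)

Derivation:
t=0-2: P1@Q0 runs 2, rem=2, I/O yield, promote→Q0. Q0=[P2,P3,P4,P1] Q1=[] Q2=[]
t=2-4: P2@Q0 runs 2, rem=11, quantum used, demote→Q1. Q0=[P3,P4,P1] Q1=[P2] Q2=[]
t=4-6: P3@Q0 runs 2, rem=3, quantum used, demote→Q1. Q0=[P4,P1] Q1=[P2,P3] Q2=[]
t=6-8: P4@Q0 runs 2, rem=7, I/O yield, promote→Q0. Q0=[P1,P4] Q1=[P2,P3] Q2=[]
t=8-10: P1@Q0 runs 2, rem=0, completes. Q0=[P4] Q1=[P2,P3] Q2=[]
t=10-12: P4@Q0 runs 2, rem=5, I/O yield, promote→Q0. Q0=[P4] Q1=[P2,P3] Q2=[]
t=12-14: P4@Q0 runs 2, rem=3, I/O yield, promote→Q0. Q0=[P4] Q1=[P2,P3] Q2=[]
t=14-16: P4@Q0 runs 2, rem=1, I/O yield, promote→Q0. Q0=[P4] Q1=[P2,P3] Q2=[]
t=16-17: P4@Q0 runs 1, rem=0, completes. Q0=[] Q1=[P2,P3] Q2=[]
t=17-20: P2@Q1 runs 3, rem=8, I/O yield, promote→Q0. Q0=[P2] Q1=[P3] Q2=[]
t=20-22: P2@Q0 runs 2, rem=6, quantum used, demote→Q1. Q0=[] Q1=[P3,P2] Q2=[]
t=22-25: P3@Q1 runs 3, rem=0, completes. Q0=[] Q1=[P2] Q2=[]
t=25-28: P2@Q1 runs 3, rem=3, I/O yield, promote→Q0. Q0=[P2] Q1=[] Q2=[]
t=28-30: P2@Q0 runs 2, rem=1, quantum used, demote→Q1. Q0=[] Q1=[P2] Q2=[]
t=30-31: P2@Q1 runs 1, rem=0, completes. Q0=[] Q1=[] Q2=[]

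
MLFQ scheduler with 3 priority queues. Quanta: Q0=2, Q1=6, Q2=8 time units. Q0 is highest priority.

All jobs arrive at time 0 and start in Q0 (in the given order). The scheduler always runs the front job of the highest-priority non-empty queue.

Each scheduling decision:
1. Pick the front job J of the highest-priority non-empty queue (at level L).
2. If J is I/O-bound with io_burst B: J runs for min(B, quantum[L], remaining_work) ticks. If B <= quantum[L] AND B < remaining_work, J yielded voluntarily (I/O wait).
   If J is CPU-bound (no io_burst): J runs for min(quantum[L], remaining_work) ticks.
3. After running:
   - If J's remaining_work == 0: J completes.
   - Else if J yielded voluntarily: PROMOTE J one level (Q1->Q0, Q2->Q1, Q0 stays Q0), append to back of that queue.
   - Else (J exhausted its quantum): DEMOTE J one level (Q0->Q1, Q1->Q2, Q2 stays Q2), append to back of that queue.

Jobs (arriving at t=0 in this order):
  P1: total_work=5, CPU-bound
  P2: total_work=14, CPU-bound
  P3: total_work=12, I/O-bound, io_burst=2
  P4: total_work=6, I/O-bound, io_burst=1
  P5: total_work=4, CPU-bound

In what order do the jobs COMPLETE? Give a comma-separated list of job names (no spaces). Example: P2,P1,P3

t=0-2: P1@Q0 runs 2, rem=3, quantum used, demote→Q1. Q0=[P2,P3,P4,P5] Q1=[P1] Q2=[]
t=2-4: P2@Q0 runs 2, rem=12, quantum used, demote→Q1. Q0=[P3,P4,P5] Q1=[P1,P2] Q2=[]
t=4-6: P3@Q0 runs 2, rem=10, I/O yield, promote→Q0. Q0=[P4,P5,P3] Q1=[P1,P2] Q2=[]
t=6-7: P4@Q0 runs 1, rem=5, I/O yield, promote→Q0. Q0=[P5,P3,P4] Q1=[P1,P2] Q2=[]
t=7-9: P5@Q0 runs 2, rem=2, quantum used, demote→Q1. Q0=[P3,P4] Q1=[P1,P2,P5] Q2=[]
t=9-11: P3@Q0 runs 2, rem=8, I/O yield, promote→Q0. Q0=[P4,P3] Q1=[P1,P2,P5] Q2=[]
t=11-12: P4@Q0 runs 1, rem=4, I/O yield, promote→Q0. Q0=[P3,P4] Q1=[P1,P2,P5] Q2=[]
t=12-14: P3@Q0 runs 2, rem=6, I/O yield, promote→Q0. Q0=[P4,P3] Q1=[P1,P2,P5] Q2=[]
t=14-15: P4@Q0 runs 1, rem=3, I/O yield, promote→Q0. Q0=[P3,P4] Q1=[P1,P2,P5] Q2=[]
t=15-17: P3@Q0 runs 2, rem=4, I/O yield, promote→Q0. Q0=[P4,P3] Q1=[P1,P2,P5] Q2=[]
t=17-18: P4@Q0 runs 1, rem=2, I/O yield, promote→Q0. Q0=[P3,P4] Q1=[P1,P2,P5] Q2=[]
t=18-20: P3@Q0 runs 2, rem=2, I/O yield, promote→Q0. Q0=[P4,P3] Q1=[P1,P2,P5] Q2=[]
t=20-21: P4@Q0 runs 1, rem=1, I/O yield, promote→Q0. Q0=[P3,P4] Q1=[P1,P2,P5] Q2=[]
t=21-23: P3@Q0 runs 2, rem=0, completes. Q0=[P4] Q1=[P1,P2,P5] Q2=[]
t=23-24: P4@Q0 runs 1, rem=0, completes. Q0=[] Q1=[P1,P2,P5] Q2=[]
t=24-27: P1@Q1 runs 3, rem=0, completes. Q0=[] Q1=[P2,P5] Q2=[]
t=27-33: P2@Q1 runs 6, rem=6, quantum used, demote→Q2. Q0=[] Q1=[P5] Q2=[P2]
t=33-35: P5@Q1 runs 2, rem=0, completes. Q0=[] Q1=[] Q2=[P2]
t=35-41: P2@Q2 runs 6, rem=0, completes. Q0=[] Q1=[] Q2=[]

Answer: P3,P4,P1,P5,P2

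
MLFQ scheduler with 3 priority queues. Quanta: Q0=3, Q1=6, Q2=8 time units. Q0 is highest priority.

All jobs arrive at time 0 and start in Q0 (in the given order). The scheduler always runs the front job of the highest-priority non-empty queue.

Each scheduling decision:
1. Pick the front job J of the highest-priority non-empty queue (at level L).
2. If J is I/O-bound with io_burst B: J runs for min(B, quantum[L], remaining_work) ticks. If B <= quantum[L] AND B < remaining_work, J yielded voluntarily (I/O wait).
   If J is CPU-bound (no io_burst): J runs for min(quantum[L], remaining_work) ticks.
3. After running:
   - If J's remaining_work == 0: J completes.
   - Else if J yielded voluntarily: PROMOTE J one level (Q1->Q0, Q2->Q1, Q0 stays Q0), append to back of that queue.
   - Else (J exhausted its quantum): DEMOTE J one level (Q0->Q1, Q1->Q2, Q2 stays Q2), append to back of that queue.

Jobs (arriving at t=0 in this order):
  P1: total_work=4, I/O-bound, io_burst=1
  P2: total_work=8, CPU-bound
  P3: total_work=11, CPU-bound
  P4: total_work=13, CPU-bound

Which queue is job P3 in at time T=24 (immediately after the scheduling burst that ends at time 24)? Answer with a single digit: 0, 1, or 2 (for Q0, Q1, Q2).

Answer: 2

Derivation:
t=0-1: P1@Q0 runs 1, rem=3, I/O yield, promote→Q0. Q0=[P2,P3,P4,P1] Q1=[] Q2=[]
t=1-4: P2@Q0 runs 3, rem=5, quantum used, demote→Q1. Q0=[P3,P4,P1] Q1=[P2] Q2=[]
t=4-7: P3@Q0 runs 3, rem=8, quantum used, demote→Q1. Q0=[P4,P1] Q1=[P2,P3] Q2=[]
t=7-10: P4@Q0 runs 3, rem=10, quantum used, demote→Q1. Q0=[P1] Q1=[P2,P3,P4] Q2=[]
t=10-11: P1@Q0 runs 1, rem=2, I/O yield, promote→Q0. Q0=[P1] Q1=[P2,P3,P4] Q2=[]
t=11-12: P1@Q0 runs 1, rem=1, I/O yield, promote→Q0. Q0=[P1] Q1=[P2,P3,P4] Q2=[]
t=12-13: P1@Q0 runs 1, rem=0, completes. Q0=[] Q1=[P2,P3,P4] Q2=[]
t=13-18: P2@Q1 runs 5, rem=0, completes. Q0=[] Q1=[P3,P4] Q2=[]
t=18-24: P3@Q1 runs 6, rem=2, quantum used, demote→Q2. Q0=[] Q1=[P4] Q2=[P3]
t=24-30: P4@Q1 runs 6, rem=4, quantum used, demote→Q2. Q0=[] Q1=[] Q2=[P3,P4]
t=30-32: P3@Q2 runs 2, rem=0, completes. Q0=[] Q1=[] Q2=[P4]
t=32-36: P4@Q2 runs 4, rem=0, completes. Q0=[] Q1=[] Q2=[]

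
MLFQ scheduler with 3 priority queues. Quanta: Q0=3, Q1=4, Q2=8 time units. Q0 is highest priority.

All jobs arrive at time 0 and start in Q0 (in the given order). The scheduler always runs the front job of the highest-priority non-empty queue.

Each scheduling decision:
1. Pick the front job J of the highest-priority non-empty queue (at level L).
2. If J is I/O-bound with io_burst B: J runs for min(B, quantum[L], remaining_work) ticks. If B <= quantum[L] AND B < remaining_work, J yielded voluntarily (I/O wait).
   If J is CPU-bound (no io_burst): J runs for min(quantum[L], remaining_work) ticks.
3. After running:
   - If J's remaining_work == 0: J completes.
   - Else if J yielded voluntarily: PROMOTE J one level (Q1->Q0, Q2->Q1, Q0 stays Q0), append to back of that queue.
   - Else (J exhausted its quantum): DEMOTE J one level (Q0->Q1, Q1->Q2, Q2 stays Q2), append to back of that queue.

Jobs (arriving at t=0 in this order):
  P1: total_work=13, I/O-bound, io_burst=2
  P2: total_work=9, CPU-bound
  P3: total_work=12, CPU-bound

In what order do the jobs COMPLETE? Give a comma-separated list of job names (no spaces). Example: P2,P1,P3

t=0-2: P1@Q0 runs 2, rem=11, I/O yield, promote→Q0. Q0=[P2,P3,P1] Q1=[] Q2=[]
t=2-5: P2@Q0 runs 3, rem=6, quantum used, demote→Q1. Q0=[P3,P1] Q1=[P2] Q2=[]
t=5-8: P3@Q0 runs 3, rem=9, quantum used, demote→Q1. Q0=[P1] Q1=[P2,P3] Q2=[]
t=8-10: P1@Q0 runs 2, rem=9, I/O yield, promote→Q0. Q0=[P1] Q1=[P2,P3] Q2=[]
t=10-12: P1@Q0 runs 2, rem=7, I/O yield, promote→Q0. Q0=[P1] Q1=[P2,P3] Q2=[]
t=12-14: P1@Q0 runs 2, rem=5, I/O yield, promote→Q0. Q0=[P1] Q1=[P2,P3] Q2=[]
t=14-16: P1@Q0 runs 2, rem=3, I/O yield, promote→Q0. Q0=[P1] Q1=[P2,P3] Q2=[]
t=16-18: P1@Q0 runs 2, rem=1, I/O yield, promote→Q0. Q0=[P1] Q1=[P2,P3] Q2=[]
t=18-19: P1@Q0 runs 1, rem=0, completes. Q0=[] Q1=[P2,P3] Q2=[]
t=19-23: P2@Q1 runs 4, rem=2, quantum used, demote→Q2. Q0=[] Q1=[P3] Q2=[P2]
t=23-27: P3@Q1 runs 4, rem=5, quantum used, demote→Q2. Q0=[] Q1=[] Q2=[P2,P3]
t=27-29: P2@Q2 runs 2, rem=0, completes. Q0=[] Q1=[] Q2=[P3]
t=29-34: P3@Q2 runs 5, rem=0, completes. Q0=[] Q1=[] Q2=[]

Answer: P1,P2,P3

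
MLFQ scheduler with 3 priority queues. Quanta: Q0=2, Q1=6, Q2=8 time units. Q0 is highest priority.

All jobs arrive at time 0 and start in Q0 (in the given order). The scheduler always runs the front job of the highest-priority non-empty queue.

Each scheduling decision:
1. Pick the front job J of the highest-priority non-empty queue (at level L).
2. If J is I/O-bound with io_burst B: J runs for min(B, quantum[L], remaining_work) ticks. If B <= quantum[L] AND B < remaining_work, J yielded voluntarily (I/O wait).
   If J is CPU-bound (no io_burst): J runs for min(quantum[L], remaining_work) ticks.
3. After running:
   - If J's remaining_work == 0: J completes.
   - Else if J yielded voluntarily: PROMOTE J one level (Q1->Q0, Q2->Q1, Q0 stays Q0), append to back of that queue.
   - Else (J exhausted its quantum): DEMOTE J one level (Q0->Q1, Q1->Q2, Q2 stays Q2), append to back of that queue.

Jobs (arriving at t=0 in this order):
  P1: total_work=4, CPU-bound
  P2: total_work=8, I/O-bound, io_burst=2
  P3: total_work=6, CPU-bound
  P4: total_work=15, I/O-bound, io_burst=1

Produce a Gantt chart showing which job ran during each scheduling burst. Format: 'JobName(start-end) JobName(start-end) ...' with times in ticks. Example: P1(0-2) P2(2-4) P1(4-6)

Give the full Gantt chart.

Answer: P1(0-2) P2(2-4) P3(4-6) P4(6-7) P2(7-9) P4(9-10) P2(10-12) P4(12-13) P2(13-15) P4(15-16) P4(16-17) P4(17-18) P4(18-19) P4(19-20) P4(20-21) P4(21-22) P4(22-23) P4(23-24) P4(24-25) P4(25-26) P4(26-27) P1(27-29) P3(29-33)

Derivation:
t=0-2: P1@Q0 runs 2, rem=2, quantum used, demote→Q1. Q0=[P2,P3,P4] Q1=[P1] Q2=[]
t=2-4: P2@Q0 runs 2, rem=6, I/O yield, promote→Q0. Q0=[P3,P4,P2] Q1=[P1] Q2=[]
t=4-6: P3@Q0 runs 2, rem=4, quantum used, demote→Q1. Q0=[P4,P2] Q1=[P1,P3] Q2=[]
t=6-7: P4@Q0 runs 1, rem=14, I/O yield, promote→Q0. Q0=[P2,P4] Q1=[P1,P3] Q2=[]
t=7-9: P2@Q0 runs 2, rem=4, I/O yield, promote→Q0. Q0=[P4,P2] Q1=[P1,P3] Q2=[]
t=9-10: P4@Q0 runs 1, rem=13, I/O yield, promote→Q0. Q0=[P2,P4] Q1=[P1,P3] Q2=[]
t=10-12: P2@Q0 runs 2, rem=2, I/O yield, promote→Q0. Q0=[P4,P2] Q1=[P1,P3] Q2=[]
t=12-13: P4@Q0 runs 1, rem=12, I/O yield, promote→Q0. Q0=[P2,P4] Q1=[P1,P3] Q2=[]
t=13-15: P2@Q0 runs 2, rem=0, completes. Q0=[P4] Q1=[P1,P3] Q2=[]
t=15-16: P4@Q0 runs 1, rem=11, I/O yield, promote→Q0. Q0=[P4] Q1=[P1,P3] Q2=[]
t=16-17: P4@Q0 runs 1, rem=10, I/O yield, promote→Q0. Q0=[P4] Q1=[P1,P3] Q2=[]
t=17-18: P4@Q0 runs 1, rem=9, I/O yield, promote→Q0. Q0=[P4] Q1=[P1,P3] Q2=[]
t=18-19: P4@Q0 runs 1, rem=8, I/O yield, promote→Q0. Q0=[P4] Q1=[P1,P3] Q2=[]
t=19-20: P4@Q0 runs 1, rem=7, I/O yield, promote→Q0. Q0=[P4] Q1=[P1,P3] Q2=[]
t=20-21: P4@Q0 runs 1, rem=6, I/O yield, promote→Q0. Q0=[P4] Q1=[P1,P3] Q2=[]
t=21-22: P4@Q0 runs 1, rem=5, I/O yield, promote→Q0. Q0=[P4] Q1=[P1,P3] Q2=[]
t=22-23: P4@Q0 runs 1, rem=4, I/O yield, promote→Q0. Q0=[P4] Q1=[P1,P3] Q2=[]
t=23-24: P4@Q0 runs 1, rem=3, I/O yield, promote→Q0. Q0=[P4] Q1=[P1,P3] Q2=[]
t=24-25: P4@Q0 runs 1, rem=2, I/O yield, promote→Q0. Q0=[P4] Q1=[P1,P3] Q2=[]
t=25-26: P4@Q0 runs 1, rem=1, I/O yield, promote→Q0. Q0=[P4] Q1=[P1,P3] Q2=[]
t=26-27: P4@Q0 runs 1, rem=0, completes. Q0=[] Q1=[P1,P3] Q2=[]
t=27-29: P1@Q1 runs 2, rem=0, completes. Q0=[] Q1=[P3] Q2=[]
t=29-33: P3@Q1 runs 4, rem=0, completes. Q0=[] Q1=[] Q2=[]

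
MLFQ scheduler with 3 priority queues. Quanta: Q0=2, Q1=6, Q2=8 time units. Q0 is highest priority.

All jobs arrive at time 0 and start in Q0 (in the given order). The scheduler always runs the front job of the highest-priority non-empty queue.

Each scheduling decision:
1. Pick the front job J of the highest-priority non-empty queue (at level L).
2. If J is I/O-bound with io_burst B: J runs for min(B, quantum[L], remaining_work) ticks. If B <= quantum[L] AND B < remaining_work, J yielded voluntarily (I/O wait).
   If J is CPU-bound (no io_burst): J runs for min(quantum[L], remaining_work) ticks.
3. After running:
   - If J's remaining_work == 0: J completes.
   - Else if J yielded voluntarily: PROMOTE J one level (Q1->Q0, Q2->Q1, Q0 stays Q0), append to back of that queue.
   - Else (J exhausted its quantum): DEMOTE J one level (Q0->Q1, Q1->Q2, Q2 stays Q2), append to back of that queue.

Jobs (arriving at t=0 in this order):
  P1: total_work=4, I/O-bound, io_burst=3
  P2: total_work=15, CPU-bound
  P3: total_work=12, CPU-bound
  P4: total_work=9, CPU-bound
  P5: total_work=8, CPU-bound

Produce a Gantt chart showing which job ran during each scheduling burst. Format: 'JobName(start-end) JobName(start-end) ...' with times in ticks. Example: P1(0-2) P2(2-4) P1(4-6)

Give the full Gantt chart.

t=0-2: P1@Q0 runs 2, rem=2, quantum used, demote→Q1. Q0=[P2,P3,P4,P5] Q1=[P1] Q2=[]
t=2-4: P2@Q0 runs 2, rem=13, quantum used, demote→Q1. Q0=[P3,P4,P5] Q1=[P1,P2] Q2=[]
t=4-6: P3@Q0 runs 2, rem=10, quantum used, demote→Q1. Q0=[P4,P5] Q1=[P1,P2,P3] Q2=[]
t=6-8: P4@Q0 runs 2, rem=7, quantum used, demote→Q1. Q0=[P5] Q1=[P1,P2,P3,P4] Q2=[]
t=8-10: P5@Q0 runs 2, rem=6, quantum used, demote→Q1. Q0=[] Q1=[P1,P2,P3,P4,P5] Q2=[]
t=10-12: P1@Q1 runs 2, rem=0, completes. Q0=[] Q1=[P2,P3,P4,P5] Q2=[]
t=12-18: P2@Q1 runs 6, rem=7, quantum used, demote→Q2. Q0=[] Q1=[P3,P4,P5] Q2=[P2]
t=18-24: P3@Q1 runs 6, rem=4, quantum used, demote→Q2. Q0=[] Q1=[P4,P5] Q2=[P2,P3]
t=24-30: P4@Q1 runs 6, rem=1, quantum used, demote→Q2. Q0=[] Q1=[P5] Q2=[P2,P3,P4]
t=30-36: P5@Q1 runs 6, rem=0, completes. Q0=[] Q1=[] Q2=[P2,P3,P4]
t=36-43: P2@Q2 runs 7, rem=0, completes. Q0=[] Q1=[] Q2=[P3,P4]
t=43-47: P3@Q2 runs 4, rem=0, completes. Q0=[] Q1=[] Q2=[P4]
t=47-48: P4@Q2 runs 1, rem=0, completes. Q0=[] Q1=[] Q2=[]

Answer: P1(0-2) P2(2-4) P3(4-6) P4(6-8) P5(8-10) P1(10-12) P2(12-18) P3(18-24) P4(24-30) P5(30-36) P2(36-43) P3(43-47) P4(47-48)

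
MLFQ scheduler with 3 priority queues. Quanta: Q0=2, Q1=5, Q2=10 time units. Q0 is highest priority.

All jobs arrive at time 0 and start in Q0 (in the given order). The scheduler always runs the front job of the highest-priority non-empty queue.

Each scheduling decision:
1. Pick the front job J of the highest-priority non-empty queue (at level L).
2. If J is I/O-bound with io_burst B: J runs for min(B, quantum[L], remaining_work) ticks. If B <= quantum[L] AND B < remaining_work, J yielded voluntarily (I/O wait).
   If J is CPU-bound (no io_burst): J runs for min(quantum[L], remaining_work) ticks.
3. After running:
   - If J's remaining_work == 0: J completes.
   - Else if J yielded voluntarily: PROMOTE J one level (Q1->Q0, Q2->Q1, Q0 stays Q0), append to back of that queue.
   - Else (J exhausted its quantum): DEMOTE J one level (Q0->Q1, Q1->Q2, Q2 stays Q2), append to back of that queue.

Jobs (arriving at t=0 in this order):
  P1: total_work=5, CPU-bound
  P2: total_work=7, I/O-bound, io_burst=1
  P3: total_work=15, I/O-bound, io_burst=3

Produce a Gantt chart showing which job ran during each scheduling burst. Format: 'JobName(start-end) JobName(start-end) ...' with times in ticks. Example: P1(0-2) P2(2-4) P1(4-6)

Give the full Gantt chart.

t=0-2: P1@Q0 runs 2, rem=3, quantum used, demote→Q1. Q0=[P2,P3] Q1=[P1] Q2=[]
t=2-3: P2@Q0 runs 1, rem=6, I/O yield, promote→Q0. Q0=[P3,P2] Q1=[P1] Q2=[]
t=3-5: P3@Q0 runs 2, rem=13, quantum used, demote→Q1. Q0=[P2] Q1=[P1,P3] Q2=[]
t=5-6: P2@Q0 runs 1, rem=5, I/O yield, promote→Q0. Q0=[P2] Q1=[P1,P3] Q2=[]
t=6-7: P2@Q0 runs 1, rem=4, I/O yield, promote→Q0. Q0=[P2] Q1=[P1,P3] Q2=[]
t=7-8: P2@Q0 runs 1, rem=3, I/O yield, promote→Q0. Q0=[P2] Q1=[P1,P3] Q2=[]
t=8-9: P2@Q0 runs 1, rem=2, I/O yield, promote→Q0. Q0=[P2] Q1=[P1,P3] Q2=[]
t=9-10: P2@Q0 runs 1, rem=1, I/O yield, promote→Q0. Q0=[P2] Q1=[P1,P3] Q2=[]
t=10-11: P2@Q0 runs 1, rem=0, completes. Q0=[] Q1=[P1,P3] Q2=[]
t=11-14: P1@Q1 runs 3, rem=0, completes. Q0=[] Q1=[P3] Q2=[]
t=14-17: P3@Q1 runs 3, rem=10, I/O yield, promote→Q0. Q0=[P3] Q1=[] Q2=[]
t=17-19: P3@Q0 runs 2, rem=8, quantum used, demote→Q1. Q0=[] Q1=[P3] Q2=[]
t=19-22: P3@Q1 runs 3, rem=5, I/O yield, promote→Q0. Q0=[P3] Q1=[] Q2=[]
t=22-24: P3@Q0 runs 2, rem=3, quantum used, demote→Q1. Q0=[] Q1=[P3] Q2=[]
t=24-27: P3@Q1 runs 3, rem=0, completes. Q0=[] Q1=[] Q2=[]

Answer: P1(0-2) P2(2-3) P3(3-5) P2(5-6) P2(6-7) P2(7-8) P2(8-9) P2(9-10) P2(10-11) P1(11-14) P3(14-17) P3(17-19) P3(19-22) P3(22-24) P3(24-27)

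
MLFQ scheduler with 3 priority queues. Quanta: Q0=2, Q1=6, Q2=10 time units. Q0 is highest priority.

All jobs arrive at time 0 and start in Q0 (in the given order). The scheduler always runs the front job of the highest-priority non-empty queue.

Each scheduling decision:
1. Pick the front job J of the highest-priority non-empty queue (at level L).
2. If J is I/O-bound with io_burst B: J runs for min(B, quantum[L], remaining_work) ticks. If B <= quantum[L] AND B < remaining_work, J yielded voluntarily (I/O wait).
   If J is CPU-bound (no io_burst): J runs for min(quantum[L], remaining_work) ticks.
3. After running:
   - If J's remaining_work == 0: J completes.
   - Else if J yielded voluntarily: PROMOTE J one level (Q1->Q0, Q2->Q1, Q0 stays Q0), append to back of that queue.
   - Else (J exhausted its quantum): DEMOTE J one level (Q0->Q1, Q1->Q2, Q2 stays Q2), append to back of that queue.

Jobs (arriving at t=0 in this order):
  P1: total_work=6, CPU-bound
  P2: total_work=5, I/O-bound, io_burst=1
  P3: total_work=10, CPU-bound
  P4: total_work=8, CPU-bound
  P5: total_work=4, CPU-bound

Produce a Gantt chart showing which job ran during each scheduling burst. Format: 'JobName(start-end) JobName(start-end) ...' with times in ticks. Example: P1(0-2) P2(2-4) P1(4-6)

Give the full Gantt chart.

Answer: P1(0-2) P2(2-3) P3(3-5) P4(5-7) P5(7-9) P2(9-10) P2(10-11) P2(11-12) P2(12-13) P1(13-17) P3(17-23) P4(23-29) P5(29-31) P3(31-33)

Derivation:
t=0-2: P1@Q0 runs 2, rem=4, quantum used, demote→Q1. Q0=[P2,P3,P4,P5] Q1=[P1] Q2=[]
t=2-3: P2@Q0 runs 1, rem=4, I/O yield, promote→Q0. Q0=[P3,P4,P5,P2] Q1=[P1] Q2=[]
t=3-5: P3@Q0 runs 2, rem=8, quantum used, demote→Q1. Q0=[P4,P5,P2] Q1=[P1,P3] Q2=[]
t=5-7: P4@Q0 runs 2, rem=6, quantum used, demote→Q1. Q0=[P5,P2] Q1=[P1,P3,P4] Q2=[]
t=7-9: P5@Q0 runs 2, rem=2, quantum used, demote→Q1. Q0=[P2] Q1=[P1,P3,P4,P5] Q2=[]
t=9-10: P2@Q0 runs 1, rem=3, I/O yield, promote→Q0. Q0=[P2] Q1=[P1,P3,P4,P5] Q2=[]
t=10-11: P2@Q0 runs 1, rem=2, I/O yield, promote→Q0. Q0=[P2] Q1=[P1,P3,P4,P5] Q2=[]
t=11-12: P2@Q0 runs 1, rem=1, I/O yield, promote→Q0. Q0=[P2] Q1=[P1,P3,P4,P5] Q2=[]
t=12-13: P2@Q0 runs 1, rem=0, completes. Q0=[] Q1=[P1,P3,P4,P5] Q2=[]
t=13-17: P1@Q1 runs 4, rem=0, completes. Q0=[] Q1=[P3,P4,P5] Q2=[]
t=17-23: P3@Q1 runs 6, rem=2, quantum used, demote→Q2. Q0=[] Q1=[P4,P5] Q2=[P3]
t=23-29: P4@Q1 runs 6, rem=0, completes. Q0=[] Q1=[P5] Q2=[P3]
t=29-31: P5@Q1 runs 2, rem=0, completes. Q0=[] Q1=[] Q2=[P3]
t=31-33: P3@Q2 runs 2, rem=0, completes. Q0=[] Q1=[] Q2=[]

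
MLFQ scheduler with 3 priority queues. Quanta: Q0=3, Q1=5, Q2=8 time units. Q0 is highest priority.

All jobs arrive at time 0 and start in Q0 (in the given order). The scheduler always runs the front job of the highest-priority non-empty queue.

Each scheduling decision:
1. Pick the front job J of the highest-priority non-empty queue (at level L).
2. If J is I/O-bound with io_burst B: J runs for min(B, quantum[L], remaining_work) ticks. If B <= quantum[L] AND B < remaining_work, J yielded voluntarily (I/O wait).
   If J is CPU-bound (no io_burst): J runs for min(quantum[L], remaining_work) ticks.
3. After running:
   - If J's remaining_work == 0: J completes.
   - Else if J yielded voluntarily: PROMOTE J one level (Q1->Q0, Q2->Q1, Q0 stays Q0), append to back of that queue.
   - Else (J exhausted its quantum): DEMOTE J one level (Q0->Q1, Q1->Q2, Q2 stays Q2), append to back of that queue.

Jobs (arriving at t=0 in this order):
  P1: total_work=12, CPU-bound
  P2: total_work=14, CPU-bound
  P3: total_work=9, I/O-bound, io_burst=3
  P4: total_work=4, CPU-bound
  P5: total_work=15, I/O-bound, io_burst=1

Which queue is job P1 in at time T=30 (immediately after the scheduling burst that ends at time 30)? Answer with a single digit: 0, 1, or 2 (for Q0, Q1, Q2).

t=0-3: P1@Q0 runs 3, rem=9, quantum used, demote→Q1. Q0=[P2,P3,P4,P5] Q1=[P1] Q2=[]
t=3-6: P2@Q0 runs 3, rem=11, quantum used, demote→Q1. Q0=[P3,P4,P5] Q1=[P1,P2] Q2=[]
t=6-9: P3@Q0 runs 3, rem=6, I/O yield, promote→Q0. Q0=[P4,P5,P3] Q1=[P1,P2] Q2=[]
t=9-12: P4@Q0 runs 3, rem=1, quantum used, demote→Q1. Q0=[P5,P3] Q1=[P1,P2,P4] Q2=[]
t=12-13: P5@Q0 runs 1, rem=14, I/O yield, promote→Q0. Q0=[P3,P5] Q1=[P1,P2,P4] Q2=[]
t=13-16: P3@Q0 runs 3, rem=3, I/O yield, promote→Q0. Q0=[P5,P3] Q1=[P1,P2,P4] Q2=[]
t=16-17: P5@Q0 runs 1, rem=13, I/O yield, promote→Q0. Q0=[P3,P5] Q1=[P1,P2,P4] Q2=[]
t=17-20: P3@Q0 runs 3, rem=0, completes. Q0=[P5] Q1=[P1,P2,P4] Q2=[]
t=20-21: P5@Q0 runs 1, rem=12, I/O yield, promote→Q0. Q0=[P5] Q1=[P1,P2,P4] Q2=[]
t=21-22: P5@Q0 runs 1, rem=11, I/O yield, promote→Q0. Q0=[P5] Q1=[P1,P2,P4] Q2=[]
t=22-23: P5@Q0 runs 1, rem=10, I/O yield, promote→Q0. Q0=[P5] Q1=[P1,P2,P4] Q2=[]
t=23-24: P5@Q0 runs 1, rem=9, I/O yield, promote→Q0. Q0=[P5] Q1=[P1,P2,P4] Q2=[]
t=24-25: P5@Q0 runs 1, rem=8, I/O yield, promote→Q0. Q0=[P5] Q1=[P1,P2,P4] Q2=[]
t=25-26: P5@Q0 runs 1, rem=7, I/O yield, promote→Q0. Q0=[P5] Q1=[P1,P2,P4] Q2=[]
t=26-27: P5@Q0 runs 1, rem=6, I/O yield, promote→Q0. Q0=[P5] Q1=[P1,P2,P4] Q2=[]
t=27-28: P5@Q0 runs 1, rem=5, I/O yield, promote→Q0. Q0=[P5] Q1=[P1,P2,P4] Q2=[]
t=28-29: P5@Q0 runs 1, rem=4, I/O yield, promote→Q0. Q0=[P5] Q1=[P1,P2,P4] Q2=[]
t=29-30: P5@Q0 runs 1, rem=3, I/O yield, promote→Q0. Q0=[P5] Q1=[P1,P2,P4] Q2=[]
t=30-31: P5@Q0 runs 1, rem=2, I/O yield, promote→Q0. Q0=[P5] Q1=[P1,P2,P4] Q2=[]
t=31-32: P5@Q0 runs 1, rem=1, I/O yield, promote→Q0. Q0=[P5] Q1=[P1,P2,P4] Q2=[]
t=32-33: P5@Q0 runs 1, rem=0, completes. Q0=[] Q1=[P1,P2,P4] Q2=[]
t=33-38: P1@Q1 runs 5, rem=4, quantum used, demote→Q2. Q0=[] Q1=[P2,P4] Q2=[P1]
t=38-43: P2@Q1 runs 5, rem=6, quantum used, demote→Q2. Q0=[] Q1=[P4] Q2=[P1,P2]
t=43-44: P4@Q1 runs 1, rem=0, completes. Q0=[] Q1=[] Q2=[P1,P2]
t=44-48: P1@Q2 runs 4, rem=0, completes. Q0=[] Q1=[] Q2=[P2]
t=48-54: P2@Q2 runs 6, rem=0, completes. Q0=[] Q1=[] Q2=[]

Answer: 1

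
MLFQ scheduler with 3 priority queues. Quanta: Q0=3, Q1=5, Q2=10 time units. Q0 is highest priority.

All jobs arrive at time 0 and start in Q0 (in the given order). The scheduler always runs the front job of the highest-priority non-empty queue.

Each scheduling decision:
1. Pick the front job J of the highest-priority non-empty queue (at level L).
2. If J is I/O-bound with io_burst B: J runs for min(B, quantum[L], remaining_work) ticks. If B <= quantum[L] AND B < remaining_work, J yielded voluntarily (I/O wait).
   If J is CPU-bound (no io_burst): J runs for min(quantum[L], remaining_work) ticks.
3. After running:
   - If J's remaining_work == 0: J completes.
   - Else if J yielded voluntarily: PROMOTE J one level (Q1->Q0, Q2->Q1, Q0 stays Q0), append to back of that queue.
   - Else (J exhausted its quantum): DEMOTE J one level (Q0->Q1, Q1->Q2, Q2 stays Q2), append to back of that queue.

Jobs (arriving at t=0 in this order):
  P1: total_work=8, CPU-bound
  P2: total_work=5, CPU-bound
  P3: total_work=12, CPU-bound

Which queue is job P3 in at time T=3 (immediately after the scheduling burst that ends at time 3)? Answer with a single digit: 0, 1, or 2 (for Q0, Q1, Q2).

t=0-3: P1@Q0 runs 3, rem=5, quantum used, demote→Q1. Q0=[P2,P3] Q1=[P1] Q2=[]
t=3-6: P2@Q0 runs 3, rem=2, quantum used, demote→Q1. Q0=[P3] Q1=[P1,P2] Q2=[]
t=6-9: P3@Q0 runs 3, rem=9, quantum used, demote→Q1. Q0=[] Q1=[P1,P2,P3] Q2=[]
t=9-14: P1@Q1 runs 5, rem=0, completes. Q0=[] Q1=[P2,P3] Q2=[]
t=14-16: P2@Q1 runs 2, rem=0, completes. Q0=[] Q1=[P3] Q2=[]
t=16-21: P3@Q1 runs 5, rem=4, quantum used, demote→Q2. Q0=[] Q1=[] Q2=[P3]
t=21-25: P3@Q2 runs 4, rem=0, completes. Q0=[] Q1=[] Q2=[]

Answer: 0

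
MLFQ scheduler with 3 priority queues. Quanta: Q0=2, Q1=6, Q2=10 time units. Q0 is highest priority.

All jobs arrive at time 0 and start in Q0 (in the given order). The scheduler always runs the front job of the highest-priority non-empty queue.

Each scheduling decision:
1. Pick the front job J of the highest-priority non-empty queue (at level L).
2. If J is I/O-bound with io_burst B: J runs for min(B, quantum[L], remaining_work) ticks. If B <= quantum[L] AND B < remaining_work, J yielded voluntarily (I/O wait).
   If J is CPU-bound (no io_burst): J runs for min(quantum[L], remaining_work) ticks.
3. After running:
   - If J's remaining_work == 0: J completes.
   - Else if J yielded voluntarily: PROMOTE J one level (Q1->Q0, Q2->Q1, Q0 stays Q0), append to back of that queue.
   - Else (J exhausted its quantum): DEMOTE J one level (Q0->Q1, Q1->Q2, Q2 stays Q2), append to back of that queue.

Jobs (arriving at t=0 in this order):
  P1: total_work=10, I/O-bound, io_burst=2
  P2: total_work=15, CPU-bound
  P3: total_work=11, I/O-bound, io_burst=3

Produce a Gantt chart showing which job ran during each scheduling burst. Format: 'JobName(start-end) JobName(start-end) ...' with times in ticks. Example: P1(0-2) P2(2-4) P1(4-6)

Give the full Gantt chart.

Answer: P1(0-2) P2(2-4) P3(4-6) P1(6-8) P1(8-10) P1(10-12) P1(12-14) P2(14-20) P3(20-23) P3(23-25) P3(25-28) P3(28-29) P2(29-36)

Derivation:
t=0-2: P1@Q0 runs 2, rem=8, I/O yield, promote→Q0. Q0=[P2,P3,P1] Q1=[] Q2=[]
t=2-4: P2@Q0 runs 2, rem=13, quantum used, demote→Q1. Q0=[P3,P1] Q1=[P2] Q2=[]
t=4-6: P3@Q0 runs 2, rem=9, quantum used, demote→Q1. Q0=[P1] Q1=[P2,P3] Q2=[]
t=6-8: P1@Q0 runs 2, rem=6, I/O yield, promote→Q0. Q0=[P1] Q1=[P2,P3] Q2=[]
t=8-10: P1@Q0 runs 2, rem=4, I/O yield, promote→Q0. Q0=[P1] Q1=[P2,P3] Q2=[]
t=10-12: P1@Q0 runs 2, rem=2, I/O yield, promote→Q0. Q0=[P1] Q1=[P2,P3] Q2=[]
t=12-14: P1@Q0 runs 2, rem=0, completes. Q0=[] Q1=[P2,P3] Q2=[]
t=14-20: P2@Q1 runs 6, rem=7, quantum used, demote→Q2. Q0=[] Q1=[P3] Q2=[P2]
t=20-23: P3@Q1 runs 3, rem=6, I/O yield, promote→Q0. Q0=[P3] Q1=[] Q2=[P2]
t=23-25: P3@Q0 runs 2, rem=4, quantum used, demote→Q1. Q0=[] Q1=[P3] Q2=[P2]
t=25-28: P3@Q1 runs 3, rem=1, I/O yield, promote→Q0. Q0=[P3] Q1=[] Q2=[P2]
t=28-29: P3@Q0 runs 1, rem=0, completes. Q0=[] Q1=[] Q2=[P2]
t=29-36: P2@Q2 runs 7, rem=0, completes. Q0=[] Q1=[] Q2=[]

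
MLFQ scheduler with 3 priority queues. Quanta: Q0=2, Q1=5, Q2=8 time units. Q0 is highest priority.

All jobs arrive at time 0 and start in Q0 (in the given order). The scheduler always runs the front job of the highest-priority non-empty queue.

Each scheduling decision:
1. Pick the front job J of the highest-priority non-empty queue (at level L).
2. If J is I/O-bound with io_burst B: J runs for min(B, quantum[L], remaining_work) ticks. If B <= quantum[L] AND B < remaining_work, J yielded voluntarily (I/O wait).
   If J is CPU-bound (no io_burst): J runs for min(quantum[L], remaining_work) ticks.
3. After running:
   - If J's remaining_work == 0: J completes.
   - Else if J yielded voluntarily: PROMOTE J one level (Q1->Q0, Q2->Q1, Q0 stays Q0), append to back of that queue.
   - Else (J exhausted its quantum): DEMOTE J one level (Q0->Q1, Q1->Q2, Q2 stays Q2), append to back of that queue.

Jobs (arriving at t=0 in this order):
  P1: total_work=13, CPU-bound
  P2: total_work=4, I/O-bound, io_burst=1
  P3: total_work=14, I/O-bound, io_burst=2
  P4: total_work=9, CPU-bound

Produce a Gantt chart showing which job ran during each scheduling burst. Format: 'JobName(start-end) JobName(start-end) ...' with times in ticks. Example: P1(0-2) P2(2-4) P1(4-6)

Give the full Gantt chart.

t=0-2: P1@Q0 runs 2, rem=11, quantum used, demote→Q1. Q0=[P2,P3,P4] Q1=[P1] Q2=[]
t=2-3: P2@Q0 runs 1, rem=3, I/O yield, promote→Q0. Q0=[P3,P4,P2] Q1=[P1] Q2=[]
t=3-5: P3@Q0 runs 2, rem=12, I/O yield, promote→Q0. Q0=[P4,P2,P3] Q1=[P1] Q2=[]
t=5-7: P4@Q0 runs 2, rem=7, quantum used, demote→Q1. Q0=[P2,P3] Q1=[P1,P4] Q2=[]
t=7-8: P2@Q0 runs 1, rem=2, I/O yield, promote→Q0. Q0=[P3,P2] Q1=[P1,P4] Q2=[]
t=8-10: P3@Q0 runs 2, rem=10, I/O yield, promote→Q0. Q0=[P2,P3] Q1=[P1,P4] Q2=[]
t=10-11: P2@Q0 runs 1, rem=1, I/O yield, promote→Q0. Q0=[P3,P2] Q1=[P1,P4] Q2=[]
t=11-13: P3@Q0 runs 2, rem=8, I/O yield, promote→Q0. Q0=[P2,P3] Q1=[P1,P4] Q2=[]
t=13-14: P2@Q0 runs 1, rem=0, completes. Q0=[P3] Q1=[P1,P4] Q2=[]
t=14-16: P3@Q0 runs 2, rem=6, I/O yield, promote→Q0. Q0=[P3] Q1=[P1,P4] Q2=[]
t=16-18: P3@Q0 runs 2, rem=4, I/O yield, promote→Q0. Q0=[P3] Q1=[P1,P4] Q2=[]
t=18-20: P3@Q0 runs 2, rem=2, I/O yield, promote→Q0. Q0=[P3] Q1=[P1,P4] Q2=[]
t=20-22: P3@Q0 runs 2, rem=0, completes. Q0=[] Q1=[P1,P4] Q2=[]
t=22-27: P1@Q1 runs 5, rem=6, quantum used, demote→Q2. Q0=[] Q1=[P4] Q2=[P1]
t=27-32: P4@Q1 runs 5, rem=2, quantum used, demote→Q2. Q0=[] Q1=[] Q2=[P1,P4]
t=32-38: P1@Q2 runs 6, rem=0, completes. Q0=[] Q1=[] Q2=[P4]
t=38-40: P4@Q2 runs 2, rem=0, completes. Q0=[] Q1=[] Q2=[]

Answer: P1(0-2) P2(2-3) P3(3-5) P4(5-7) P2(7-8) P3(8-10) P2(10-11) P3(11-13) P2(13-14) P3(14-16) P3(16-18) P3(18-20) P3(20-22) P1(22-27) P4(27-32) P1(32-38) P4(38-40)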